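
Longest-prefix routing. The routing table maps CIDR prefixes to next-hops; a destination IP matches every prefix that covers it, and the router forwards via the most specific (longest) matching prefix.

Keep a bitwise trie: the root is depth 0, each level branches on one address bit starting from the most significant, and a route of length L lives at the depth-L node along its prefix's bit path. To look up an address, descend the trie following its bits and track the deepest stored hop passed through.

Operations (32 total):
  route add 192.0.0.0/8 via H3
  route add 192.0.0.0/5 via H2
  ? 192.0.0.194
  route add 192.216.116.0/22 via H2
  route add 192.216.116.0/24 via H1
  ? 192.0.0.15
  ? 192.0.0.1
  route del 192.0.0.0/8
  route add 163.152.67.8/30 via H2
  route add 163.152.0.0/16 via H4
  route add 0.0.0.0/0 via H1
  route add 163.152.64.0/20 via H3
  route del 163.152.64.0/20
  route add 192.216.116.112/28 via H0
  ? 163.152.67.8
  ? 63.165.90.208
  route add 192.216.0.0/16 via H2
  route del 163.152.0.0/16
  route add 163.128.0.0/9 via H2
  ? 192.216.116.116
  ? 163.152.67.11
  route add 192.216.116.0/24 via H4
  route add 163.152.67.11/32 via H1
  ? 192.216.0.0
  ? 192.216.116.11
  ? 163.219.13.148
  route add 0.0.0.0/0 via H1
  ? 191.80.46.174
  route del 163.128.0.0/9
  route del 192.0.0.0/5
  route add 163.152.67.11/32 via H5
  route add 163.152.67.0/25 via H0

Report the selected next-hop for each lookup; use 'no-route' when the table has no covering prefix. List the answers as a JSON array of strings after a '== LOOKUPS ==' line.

Process each operation:
  + 192.0.0.0/8 (H3) depth=8
  + 192.0.0.0/5 (H2) depth=5
  ? 192.0.0.194  path d0:-→d1:-→d2:-→d3:-→d4:-→d5:H2→d6:-→d7:-→d8:H3  best=H3
  + 192.216.116.0/22 (H2) depth=22
  + 192.216.116.0/24 (H1) depth=24
  ? 192.0.0.15  path d0:-→d1:-→d2:-→d3:-→d4:-→d5:H2→d6:-→d7:-→d8:H3  best=H3
  ? 192.0.0.1  path d0:-→d1:-→d2:-→d3:-→d4:-→d5:H2→d6:-→d7:-→d8:H3  best=H3
  - 192.0.0.0/8 clear@8
  + 163.152.67.8/30 (H2) depth=30
  + 163.152.0.0/16 (H4) depth=16
  + 0.0.0.0/0 (H1) depth=0
  + 163.152.64.0/20 (H3) depth=20
  - 163.152.64.0/20 clear@20
  + 192.216.116.112/28 (H0) depth=28
  ? 163.152.67.8  path d0:H1→d1:-→d2:-→d3:-→d4:-→d5:-→d6:-→d7:-→d8:-→d9:-→d10:-→d11:-→d12:-→d13:-→d14:-→d15:-→d16:H4→d17:-→d18:-→d19:-→d20:-→d21:-→d22:-→d23:-→d24:-→d25:-→d26:-→d27:-→d28:-→d29:-→d30:H2  best=H2
  ? 63.165.90.208  path d0:H1  best=H1
  + 192.216.0.0/16 (H2) depth=16
  - 163.152.0.0/16 clear@16
  + 163.128.0.0/9 (H2) depth=9
  ? 192.216.116.116  path d0:H1→d1:-→d2:-→d3:-→d4:-→d5:H2→d6:-→d7:-→d8:-→d9:-→d10:-→d11:-→d12:-→d13:-→d14:-→d15:-→d16:H2→d17:-→d18:-→d19:-→d20:-→d21:-→d22:H2→d23:-→d24:H1→d25:-→d26:-→d27:-→d28:H0  best=H0
  ? 163.152.67.11  path d0:H1→d1:-→d2:-→d3:-→d4:-→d5:-→d6:-→d7:-→d8:-→d9:H2→d10:-→d11:-→d12:-→d13:-→d14:-→d15:-→d16:-→d17:-→d18:-→d19:-→d20:-→d21:-→d22:-→d23:-→d24:-→d25:-→d26:-→d27:-→d28:-→d29:-→d30:H2  best=H2
  + 192.216.116.0/24 (H4) depth=24
  + 163.152.67.11/32 (H1) depth=32
  ? 192.216.0.0  path d0:H1→d1:-→d2:-→d3:-→d4:-→d5:H2→d6:-→d7:-→d8:-→d9:-→d10:-→d11:-→d12:-→d13:-→d14:-→d15:-→d16:H2→d17:-  best=H2
  ? 192.216.116.11  path d0:H1→d1:-→d2:-→d3:-→d4:-→d5:H2→d6:-→d7:-→d8:-→d9:-→d10:-→d11:-→d12:-→d13:-→d14:-→d15:-→d16:H2→d17:-→d18:-→d19:-→d20:-→d21:-→d22:H2→d23:-→d24:H4→d25:-  best=H4
  ? 163.219.13.148  path d0:H1→d1:-→d2:-→d3:-→d4:-→d5:-→d6:-→d7:-→d8:-→d9:H2  best=H2
  + 0.0.0.0/0 (H1) depth=0
  ? 191.80.46.174  path d0:H1→d1:-→d2:-→d3:-  best=H1
  - 163.128.0.0/9 clear@9
  - 192.0.0.0/5 clear@5
  + 163.152.67.11/32 (H5) depth=32
  + 163.152.67.0/25 (H0) depth=25

== LOOKUPS ==
["H3","H3","H3","H2","H1","H0","H2","H2","H4","H2","H1"]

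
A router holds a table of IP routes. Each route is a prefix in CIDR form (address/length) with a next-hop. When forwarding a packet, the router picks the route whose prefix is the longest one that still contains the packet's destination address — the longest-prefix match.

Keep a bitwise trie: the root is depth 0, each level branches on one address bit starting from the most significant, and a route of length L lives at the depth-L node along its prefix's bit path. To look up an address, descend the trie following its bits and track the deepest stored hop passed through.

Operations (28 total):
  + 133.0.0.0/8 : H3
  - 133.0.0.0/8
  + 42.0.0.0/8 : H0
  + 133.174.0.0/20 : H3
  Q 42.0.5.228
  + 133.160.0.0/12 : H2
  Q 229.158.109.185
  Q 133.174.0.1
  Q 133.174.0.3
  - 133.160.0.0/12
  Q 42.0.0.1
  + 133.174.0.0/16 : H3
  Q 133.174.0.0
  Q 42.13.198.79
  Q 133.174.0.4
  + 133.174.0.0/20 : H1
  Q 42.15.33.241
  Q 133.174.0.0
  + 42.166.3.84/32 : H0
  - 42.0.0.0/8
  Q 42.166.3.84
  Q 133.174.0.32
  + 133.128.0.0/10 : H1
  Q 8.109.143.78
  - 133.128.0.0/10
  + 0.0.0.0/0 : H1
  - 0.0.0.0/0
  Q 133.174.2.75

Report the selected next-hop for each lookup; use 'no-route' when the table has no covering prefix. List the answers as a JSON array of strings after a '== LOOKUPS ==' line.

Trace:
  + 133.0.0.0/8 (H3) depth=8
  - 133.0.0.0/8 clear@8
  + 42.0.0.0/8 (H0) depth=8
  + 133.174.0.0/20 (H3) depth=20
  lookup 42.0.5.228: bits 00101010 walk d0:-→d1:-→d2:-→d3:-→d4:-→d5:-→d6:-→d7:-→d8:H0 -> H0
  + 133.160.0.0/12 (H2) depth=12
  lookup 229.158.109.185: bits 1 walk d0:-→d1:- -> no-route
  lookup 133.174.0.1: bits 10000101101011100000 walk d0:-→d1:-→d2:-→d3:-→d4:-→d5:-→d6:-→d7:-→d8:-→d9:-→d10:-→d11:-→d12:H2→d13:-→d14:-→d15:-→d16:-→d17:-→d18:-→d19:-→d20:H3 -> H3
  lookup 133.174.0.3: bits 10000101101011100000 walk d0:-→d1:-→d2:-→d3:-→d4:-→d5:-→d6:-→d7:-→d8:-→d9:-→d10:-→d11:-→d12:H2→d13:-→d14:-→d15:-→d16:-→d17:-→d18:-→d19:-→d20:H3 -> H3
  - 133.160.0.0/12 clear@12
  lookup 42.0.0.1: bits 00101010 walk d0:-→d1:-→d2:-→d3:-→d4:-→d5:-→d6:-→d7:-→d8:H0 -> H0
  + 133.174.0.0/16 (H3) depth=16
  lookup 133.174.0.0: bits 10000101101011100000 walk d0:-→d1:-→d2:-→d3:-→d4:-→d5:-→d6:-→d7:-→d8:-→d9:-→d10:-→d11:-→d12:-→d13:-→d14:-→d15:-→d16:H3→d17:-→d18:-→d19:-→d20:H3 -> H3
  lookup 42.13.198.79: bits 00101010 walk d0:-→d1:-→d2:-→d3:-→d4:-→d5:-→d6:-→d7:-→d8:H0 -> H0
  lookup 133.174.0.4: bits 10000101101011100000 walk d0:-→d1:-→d2:-→d3:-→d4:-→d5:-→d6:-→d7:-→d8:-→d9:-→d10:-→d11:-→d12:-→d13:-→d14:-→d15:-→d16:H3→d17:-→d18:-→d19:-→d20:H3 -> H3
  + 133.174.0.0/20 (H1) depth=20
  lookup 42.15.33.241: bits 00101010 walk d0:-→d1:-→d2:-→d3:-→d4:-→d5:-→d6:-→d7:-→d8:H0 -> H0
  lookup 133.174.0.0: bits 10000101101011100000 walk d0:-→d1:-→d2:-→d3:-→d4:-→d5:-→d6:-→d7:-→d8:-→d9:-→d10:-→d11:-→d12:-→d13:-→d14:-→d15:-→d16:H3→d17:-→d18:-→d19:-→d20:H1 -> H1
  + 42.166.3.84/32 (H0) depth=32
  - 42.0.0.0/8 clear@8
  lookup 42.166.3.84: bits 00101010101001100000001101010100 walk d0:-→d1:-→d2:-→d3:-→d4:-→d5:-→d6:-→d7:-→d8:-→d9:-→d10:-→d11:-→d12:-→d13:-→d14:-→d15:-→d16:-→d17:-→d18:-→d19:-→d20:-→d21:-→d22:-→d23:-→d24:-→d25:-→d26:-→d27:-→d28:-→d29:-→d30:-→d31:-→d32:H0 -> H0
  lookup 133.174.0.32: bits 10000101101011100000 walk d0:-→d1:-→d2:-→d3:-→d4:-→d5:-→d6:-→d7:-→d8:-→d9:-→d10:-→d11:-→d12:-→d13:-→d14:-→d15:-→d16:H3→d17:-→d18:-→d19:-→d20:H1 -> H1
  + 133.128.0.0/10 (H1) depth=10
  lookup 8.109.143.78: bits 00 walk d0:-→d1:-→d2:- -> no-route
  - 133.128.0.0/10 clear@10
  + 0.0.0.0/0 (H1) depth=0
  - 0.0.0.0/0 clear@0
  lookup 133.174.2.75: bits 10000101101011100000 walk d0:-→d1:-→d2:-→d3:-→d4:-→d5:-→d6:-→d7:-→d8:-→d9:-→d10:-→d11:-→d12:-→d13:-→d14:-→d15:-→d16:H3→d17:-→d18:-→d19:-→d20:H1 -> H1

== LOOKUPS ==
["H0","no-route","H3","H3","H0","H3","H0","H3","H0","H1","H0","H1","no-route","H1"]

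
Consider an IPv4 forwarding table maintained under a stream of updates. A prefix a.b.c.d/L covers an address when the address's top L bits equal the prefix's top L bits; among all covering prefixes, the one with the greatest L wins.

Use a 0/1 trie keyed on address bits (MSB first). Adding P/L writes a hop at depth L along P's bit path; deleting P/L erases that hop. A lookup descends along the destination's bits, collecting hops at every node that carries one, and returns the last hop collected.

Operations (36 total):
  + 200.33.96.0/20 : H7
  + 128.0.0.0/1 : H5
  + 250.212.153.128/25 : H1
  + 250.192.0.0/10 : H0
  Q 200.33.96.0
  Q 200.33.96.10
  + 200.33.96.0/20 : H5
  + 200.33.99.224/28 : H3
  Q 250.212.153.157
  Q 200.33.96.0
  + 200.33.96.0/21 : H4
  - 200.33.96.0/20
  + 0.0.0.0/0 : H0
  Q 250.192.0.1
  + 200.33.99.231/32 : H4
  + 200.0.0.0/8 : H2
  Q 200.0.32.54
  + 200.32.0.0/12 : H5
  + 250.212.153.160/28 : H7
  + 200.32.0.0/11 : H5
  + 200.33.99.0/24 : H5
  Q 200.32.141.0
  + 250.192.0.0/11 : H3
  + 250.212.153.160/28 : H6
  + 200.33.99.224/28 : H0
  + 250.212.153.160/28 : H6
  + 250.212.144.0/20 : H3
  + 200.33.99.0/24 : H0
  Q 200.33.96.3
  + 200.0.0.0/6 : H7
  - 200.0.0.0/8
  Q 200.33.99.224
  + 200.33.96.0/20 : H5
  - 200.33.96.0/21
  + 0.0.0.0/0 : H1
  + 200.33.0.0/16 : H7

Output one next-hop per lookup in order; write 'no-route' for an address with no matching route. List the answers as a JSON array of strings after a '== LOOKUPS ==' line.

Process each operation:
  add 200.33.96.0/20 -> H7 at depth 20
  add 128.0.0.0/1 -> H5 at depth 1
  add 250.212.153.128/25 -> H1 at depth 25
  add 250.192.0.0/10 -> H0 at depth 10
  lookup 200.33.96.0: bits 11001000001000010110 walk d0:-→d1:H5→d2:-→d3:-→d4:-→d5:-→d6:-→d7:-→d8:-→d9:-→d10:-→d11:-→d12:-→d13:-→d14:-→d15:-→d16:-→d17:-→d18:-→d19:-→d20:H7 -> H7
  lookup 200.33.96.10: bits 11001000001000010110 walk d0:-→d1:H5→d2:-→d3:-→d4:-→d5:-→d6:-→d7:-→d8:-→d9:-→d10:-→d11:-→d12:-→d13:-→d14:-→d15:-→d16:-→d17:-→d18:-→d19:-→d20:H7 -> H7
  add 200.33.96.0/20 -> H5 at depth 20
  add 200.33.99.224/28 -> H3 at depth 28
  lookup 250.212.153.157: bits 1111101011010100100110011 walk d0:-→d1:H5→d2:-→d3:-→d4:-→d5:-→d6:-→d7:-→d8:-→d9:-→d10:H0→d11:-→d12:-→d13:-→d14:-→d15:-→d16:-→d17:-→d18:-→d19:-→d20:-→d21:-→d22:-→d23:-→d24:-→d25:H1 -> H1
  lookup 200.33.96.0: bits 1100100000100001011000 walk d0:-→d1:H5→d2:-→d3:-→d4:-→d5:-→d6:-→d7:-→d8:-→d9:-→d10:-→d11:-→d12:-→d13:-→d14:-→d15:-→d16:-→d17:-→d18:-→d19:-→d20:H5→d21:-→d22:- -> H5
  add 200.33.96.0/21 -> H4 at depth 21
  del 200.33.96.0/20 (clear depth 20)
  add 0.0.0.0/0 -> H0 at depth 0
  lookup 250.192.0.1: bits 11111010110 walk d0:H0→d1:H5→d2:-→d3:-→d4:-→d5:-→d6:-→d7:-→d8:-→d9:-→d10:H0→d11:- -> H0
  add 200.33.99.231/32 -> H4 at depth 32
  add 200.0.0.0/8 -> H2 at depth 8
  lookup 200.0.32.54: bits 1100100000 walk d0:H0→d1:H5→d2:-→d3:-→d4:-→d5:-→d6:-→d7:-→d8:H2→d9:-→d10:- -> H2
  add 200.32.0.0/12 -> H5 at depth 12
  add 250.212.153.160/28 -> H7 at depth 28
  add 200.32.0.0/11 -> H5 at depth 11
  add 200.33.99.0/24 -> H5 at depth 24
  lookup 200.32.141.0: bits 110010000010000 walk d0:H0→d1:H5→d2:-→d3:-→d4:-→d5:-→d6:-→d7:-→d8:H2→d9:-→d10:-→d11:H5→d12:H5→d13:-→d14:-→d15:- -> H5
  add 250.192.0.0/11 -> H3 at depth 11
  add 250.212.153.160/28 -> H6 at depth 28
  add 200.33.99.224/28 -> H0 at depth 28
  add 250.212.153.160/28 -> H6 at depth 28
  add 250.212.144.0/20 -> H3 at depth 20
  add 200.33.99.0/24 -> H0 at depth 24
  lookup 200.33.96.3: bits 1100100000100001011000 walk d0:H0→d1:H5→d2:-→d3:-→d4:-→d5:-→d6:-→d7:-→d8:H2→d9:-→d10:-→d11:H5→d12:H5→d13:-→d14:-→d15:-→d16:-→d17:-→d18:-→d19:-→d20:-→d21:H4→d22:- -> H4
  add 200.0.0.0/6 -> H7 at depth 6
  del 200.0.0.0/8 (clear depth 8)
  lookup 200.33.99.224: bits 11001000001000010110001111100 walk d0:H0→d1:H5→d2:-→d3:-→d4:-→d5:-→d6:H7→d7:-→d8:-→d9:-→d10:-→d11:H5→d12:H5→d13:-→d14:-→d15:-→d16:-→d17:-→d18:-→d19:-→d20:-→d21:H4→d22:-→d23:-→d24:H0→d25:-→d26:-→d27:-→d28:H0→d29:- -> H0
  add 200.33.96.0/20 -> H5 at depth 20
  del 200.33.96.0/21 (clear depth 21)
  add 0.0.0.0/0 -> H1 at depth 0
  add 200.33.0.0/16 -> H7 at depth 16

== LOOKUPS ==
["H7","H7","H1","H5","H0","H2","H5","H4","H0"]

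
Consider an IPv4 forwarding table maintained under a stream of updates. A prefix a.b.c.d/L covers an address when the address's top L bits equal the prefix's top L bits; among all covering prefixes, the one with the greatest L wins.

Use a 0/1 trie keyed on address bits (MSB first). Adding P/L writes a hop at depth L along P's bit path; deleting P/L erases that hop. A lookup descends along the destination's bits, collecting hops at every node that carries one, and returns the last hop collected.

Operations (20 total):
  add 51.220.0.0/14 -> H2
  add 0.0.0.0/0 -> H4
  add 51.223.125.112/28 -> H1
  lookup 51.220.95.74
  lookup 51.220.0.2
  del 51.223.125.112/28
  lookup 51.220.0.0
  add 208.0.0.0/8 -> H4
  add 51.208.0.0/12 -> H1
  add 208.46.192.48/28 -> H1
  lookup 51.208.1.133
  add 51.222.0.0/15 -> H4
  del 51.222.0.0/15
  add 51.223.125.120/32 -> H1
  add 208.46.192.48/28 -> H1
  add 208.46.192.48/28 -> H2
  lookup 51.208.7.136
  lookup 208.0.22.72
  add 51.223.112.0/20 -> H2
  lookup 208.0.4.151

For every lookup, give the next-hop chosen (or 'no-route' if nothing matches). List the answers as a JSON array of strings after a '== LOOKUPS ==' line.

Process each operation:
  add 51.220.0.0/14 -> H2 at depth 14
  add 0.0.0.0/0 -> H4 at depth 0
  add 51.223.125.112/28 -> H1 at depth 28
  Q 51.220.95.74: descend 00110011110111 ; hops seen [H4,H2] ; pick H2
  Q 51.220.0.2: descend 00110011110111 ; hops seen [H4,H2] ; pick H2
  - 51.223.125.112/28 clear@28
  Q 51.220.0.0: descend 00110011110111 ; hops seen [H4,H2] ; pick H2
  add 208.0.0.0/8 -> H4 at depth 8
  add 51.208.0.0/12 -> H1 at depth 12
  add 208.46.192.48/28 -> H1 at depth 28
  Q 51.208.1.133: descend 001100111101 ; hops seen [H4,H1] ; pick H1
  add 51.222.0.0/15 -> H4 at depth 15
  - 51.222.0.0/15 clear@15
  add 51.223.125.120/32 -> H1 at depth 32
  add 208.46.192.48/28 -> H1 at depth 28
  add 208.46.192.48/28 -> H2 at depth 28
  Q 51.208.7.136: descend 001100111101 ; hops seen [H4,H1] ; pick H1
  Q 208.0.22.72: descend 1101000000 ; hops seen [H4,H4] ; pick H4
  add 51.223.112.0/20 -> H2 at depth 20
  Q 208.0.4.151: descend 1101000000 ; hops seen [H4,H4] ; pick H4

== LOOKUPS ==
["H2","H2","H2","H1","H1","H4","H4"]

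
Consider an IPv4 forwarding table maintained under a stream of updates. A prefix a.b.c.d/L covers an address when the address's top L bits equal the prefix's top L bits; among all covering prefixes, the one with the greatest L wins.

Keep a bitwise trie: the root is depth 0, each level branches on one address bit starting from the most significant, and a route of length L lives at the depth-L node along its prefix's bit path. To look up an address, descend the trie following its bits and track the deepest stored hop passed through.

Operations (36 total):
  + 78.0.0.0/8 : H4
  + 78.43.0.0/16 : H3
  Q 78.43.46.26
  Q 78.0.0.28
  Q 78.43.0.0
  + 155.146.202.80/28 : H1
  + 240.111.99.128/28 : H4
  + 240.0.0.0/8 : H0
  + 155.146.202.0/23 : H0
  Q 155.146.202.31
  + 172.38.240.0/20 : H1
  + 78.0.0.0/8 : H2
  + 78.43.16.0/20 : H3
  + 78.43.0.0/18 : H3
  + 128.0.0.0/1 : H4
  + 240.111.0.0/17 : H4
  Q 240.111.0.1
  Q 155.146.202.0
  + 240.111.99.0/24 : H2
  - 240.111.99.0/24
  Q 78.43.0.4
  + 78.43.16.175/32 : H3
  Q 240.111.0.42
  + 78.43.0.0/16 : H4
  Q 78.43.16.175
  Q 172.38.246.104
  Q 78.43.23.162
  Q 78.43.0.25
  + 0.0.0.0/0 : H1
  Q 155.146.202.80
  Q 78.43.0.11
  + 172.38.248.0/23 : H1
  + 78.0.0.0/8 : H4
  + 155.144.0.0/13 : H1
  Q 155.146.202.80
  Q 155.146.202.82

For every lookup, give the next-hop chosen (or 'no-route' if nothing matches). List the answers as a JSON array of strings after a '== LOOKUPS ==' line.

Trace:
  + 78.0.0.0/8 (H4) depth=8
  + 78.43.0.0/16 (H3) depth=16
  lookup 78.43.46.26: bits 0100111000101011 walk d0:-→d1:-→d2:-→d3:-→d4:-→d5:-→d6:-→d7:-→d8:H4→d9:-→d10:-→d11:-→d12:-→d13:-→d14:-→d15:-→d16:H3 -> H3
  lookup 78.0.0.28: bits 0100111000 walk d0:-→d1:-→d2:-→d3:-→d4:-→d5:-→d6:-→d7:-→d8:H4→d9:-→d10:- -> H4
  lookup 78.43.0.0: bits 0100111000101011 walk d0:-→d1:-→d2:-→d3:-→d4:-→d5:-→d6:-→d7:-→d8:H4→d9:-→d10:-→d11:-→d12:-→d13:-→d14:-→d15:-→d16:H3 -> H3
  + 155.146.202.80/28 (H1) depth=28
  + 240.111.99.128/28 (H4) depth=28
  + 240.0.0.0/8 (H0) depth=8
  + 155.146.202.0/23 (H0) depth=23
  lookup 155.146.202.31: bits 1001101110010010110010100 walk d0:-→d1:-→d2:-→d3:-→d4:-→d5:-→d6:-→d7:-→d8:-→d9:-→d10:-→d11:-→d12:-→d13:-→d14:-→d15:-→d16:-→d17:-→d18:-→d19:-→d20:-→d21:-→d22:-→d23:H0→d24:-→d25:- -> H0
  + 172.38.240.0/20 (H1) depth=20
  + 78.0.0.0/8 (H2) depth=8
  + 78.43.16.0/20 (H3) depth=20
  + 78.43.0.0/18 (H3) depth=18
  + 128.0.0.0/1 (H4) depth=1
  + 240.111.0.0/17 (H4) depth=17
  lookup 240.111.0.1: bits 11110000011011110 walk d0:-→d1:H4→d2:-→d3:-→d4:-→d5:-→d6:-→d7:-→d8:H0→d9:-→d10:-→d11:-→d12:-→d13:-→d14:-→d15:-→d16:-→d17:H4 -> H4
  lookup 155.146.202.0: bits 1001101110010010110010100 walk d0:-→d1:H4→d2:-→d3:-→d4:-→d5:-→d6:-→d7:-→d8:-→d9:-→d10:-→d11:-→d12:-→d13:-→d14:-→d15:-→d16:-→d17:-→d18:-→d19:-→d20:-→d21:-→d22:-→d23:H0→d24:-→d25:- -> H0
  + 240.111.99.0/24 (H2) depth=24
  del 240.111.99.0/24 (clear depth 24)
  lookup 78.43.0.4: bits 0100111000101011000 walk d0:-→d1:-→d2:-→d3:-→d4:-→d5:-→d6:-→d7:-→d8:H2→d9:-→d10:-→d11:-→d12:-→d13:-→d14:-→d15:-→d16:H3→d17:-→d18:H3→d19:- -> H3
  + 78.43.16.175/32 (H3) depth=32
  lookup 240.111.0.42: bits 11110000011011110 walk d0:-→d1:H4→d2:-→d3:-→d4:-→d5:-→d6:-→d7:-→d8:H0→d9:-→d10:-→d11:-→d12:-→d13:-→d14:-→d15:-→d16:-→d17:H4 -> H4
  + 78.43.0.0/16 (H4) depth=16
  lookup 78.43.16.175: bits 01001110001010110001000010101111 walk d0:-→d1:-→d2:-→d3:-→d4:-→d5:-→d6:-→d7:-→d8:H2→d9:-→d10:-→d11:-→d12:-→d13:-→d14:-→d15:-→d16:H4→d17:-→d18:H3→d19:-→d20:H3→d21:-→d22:-→d23:-→d24:-→d25:-→d26:-→d27:-→d28:-→d29:-→d30:-→d31:-→d32:H3 -> H3
  lookup 172.38.246.104: bits 10101100001001101111 walk d0:-→d1:H4→d2:-→d3:-→d4:-→d5:-→d6:-→d7:-→d8:-→d9:-→d10:-→d11:-→d12:-→d13:-→d14:-→d15:-→d16:-→d17:-→d18:-→d19:-→d20:H1 -> H1
  lookup 78.43.23.162: bits 010011100010101100010 walk d0:-→d1:-→d2:-→d3:-→d4:-→d5:-→d6:-→d7:-→d8:H2→d9:-→d10:-→d11:-→d12:-→d13:-→d14:-→d15:-→d16:H4→d17:-→d18:H3→d19:-→d20:H3→d21:- -> H3
  lookup 78.43.0.25: bits 0100111000101011000 walk d0:-→d1:-→d2:-→d3:-→d4:-→d5:-→d6:-→d7:-→d8:H2→d9:-→d10:-→d11:-→d12:-→d13:-→d14:-→d15:-→d16:H4→d17:-→d18:H3→d19:- -> H3
  + 0.0.0.0/0 (H1) depth=0
  lookup 155.146.202.80: bits 1001101110010010110010100101 walk d0:H1→d1:H4→d2:-→d3:-→d4:-→d5:-→d6:-→d7:-→d8:-→d9:-→d10:-→d11:-→d12:-→d13:-→d14:-→d15:-→d16:-→d17:-→d18:-→d19:-→d20:-→d21:-→d22:-→d23:H0→d24:-→d25:-→d26:-→d27:-→d28:H1 -> H1
  lookup 78.43.0.11: bits 0100111000101011000 walk d0:H1→d1:-→d2:-→d3:-→d4:-→d5:-→d6:-→d7:-→d8:H2→d9:-→d10:-→d11:-→d12:-→d13:-→d14:-→d15:-→d16:H4→d17:-→d18:H3→d19:- -> H3
  + 172.38.248.0/23 (H1) depth=23
  + 78.0.0.0/8 (H4) depth=8
  + 155.144.0.0/13 (H1) depth=13
  lookup 155.146.202.80: bits 1001101110010010110010100101 walk d0:H1→d1:H4→d2:-→d3:-→d4:-→d5:-→d6:-→d7:-→d8:-→d9:-→d10:-→d11:-→d12:-→d13:H1→d14:-→d15:-→d16:-→d17:-→d18:-→d19:-→d20:-→d21:-→d22:-→d23:H0→d24:-→d25:-→d26:-→d27:-→d28:H1 -> H1
  lookup 155.146.202.82: bits 1001101110010010110010100101 walk d0:H1→d1:H4→d2:-→d3:-→d4:-→d5:-→d6:-→d7:-→d8:-→d9:-→d10:-→d11:-→d12:-→d13:H1→d14:-→d15:-→d16:-→d17:-→d18:-→d19:-→d20:-→d21:-→d22:-→d23:H0→d24:-→d25:-→d26:-→d27:-→d28:H1 -> H1

== LOOKUPS ==
["H3","H4","H3","H0","H4","H0","H3","H4","H3","H1","H3","H3","H1","H3","H1","H1"]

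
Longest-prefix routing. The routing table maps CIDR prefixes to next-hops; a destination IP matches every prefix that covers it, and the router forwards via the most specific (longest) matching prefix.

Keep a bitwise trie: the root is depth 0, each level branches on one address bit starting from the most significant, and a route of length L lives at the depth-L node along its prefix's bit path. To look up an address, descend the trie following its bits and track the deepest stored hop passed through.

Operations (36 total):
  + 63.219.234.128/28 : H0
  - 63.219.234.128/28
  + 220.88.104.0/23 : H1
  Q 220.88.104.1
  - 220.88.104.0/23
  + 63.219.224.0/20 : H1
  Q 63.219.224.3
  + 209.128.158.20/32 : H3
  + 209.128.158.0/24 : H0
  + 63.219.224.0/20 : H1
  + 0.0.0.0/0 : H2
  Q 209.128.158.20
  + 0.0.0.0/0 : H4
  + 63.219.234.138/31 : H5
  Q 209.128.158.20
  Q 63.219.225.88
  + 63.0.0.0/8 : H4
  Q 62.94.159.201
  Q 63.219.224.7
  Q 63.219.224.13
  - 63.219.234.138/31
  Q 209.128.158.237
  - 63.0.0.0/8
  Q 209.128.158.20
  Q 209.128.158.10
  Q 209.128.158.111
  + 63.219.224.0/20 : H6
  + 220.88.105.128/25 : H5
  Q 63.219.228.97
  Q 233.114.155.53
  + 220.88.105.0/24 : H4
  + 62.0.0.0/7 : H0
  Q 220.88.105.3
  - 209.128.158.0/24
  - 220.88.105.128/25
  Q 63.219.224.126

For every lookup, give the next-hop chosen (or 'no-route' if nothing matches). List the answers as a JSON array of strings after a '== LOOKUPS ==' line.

Apply in order:
  add 63.219.234.128/28 -> H0 at depth 28
  del 63.219.234.128/28 (clear depth 28)
  add 220.88.104.0/23 -> H1 at depth 23
  ? 220.88.104.1  path d0:-→d1:-→d2:-→d3:-→d4:-→d5:-→d6:-→d7:-→d8:-→d9:-→d10:-→d11:-→d12:-→d13:-→d14:-→d15:-→d16:-→d17:-→d18:-→d19:-→d20:-→d21:-→d22:-→d23:H1  best=H1
  del 220.88.104.0/23 (clear depth 23)
  add 63.219.224.0/20 -> H1 at depth 20
  ? 63.219.224.3  path d0:-→d1:-→d2:-→d3:-→d4:-→d5:-→d6:-→d7:-→d8:-→d9:-→d10:-→d11:-→d12:-→d13:-→d14:-→d15:-→d16:-→d17:-→d18:-→d19:-→d20:H1  best=H1
  add 209.128.158.20/32 -> H3 at depth 32
  add 209.128.158.0/24 -> H0 at depth 24
  add 63.219.224.0/20 -> H1 at depth 20
  add 0.0.0.0/0 -> H2 at depth 0
  ? 209.128.158.20  path d0:H2→d1:-→d2:-→d3:-→d4:-→d5:-→d6:-→d7:-→d8:-→d9:-→d10:-→d11:-→d12:-→d13:-→d14:-→d15:-→d16:-→d17:-→d18:-→d19:-→d20:-→d21:-→d22:-→d23:-→d24:H0→d25:-→d26:-→d27:-→d28:-→d29:-→d30:-→d31:-→d32:H3  best=H3
  add 0.0.0.0/0 -> H4 at depth 0
  add 63.219.234.138/31 -> H5 at depth 31
  ? 209.128.158.20  path d0:H4→d1:-→d2:-→d3:-→d4:-→d5:-→d6:-→d7:-→d8:-→d9:-→d10:-→d11:-→d12:-→d13:-→d14:-→d15:-→d16:-→d17:-→d18:-→d19:-→d20:-→d21:-→d22:-→d23:-→d24:H0→d25:-→d26:-→d27:-→d28:-→d29:-→d30:-→d31:-→d32:H3  best=H3
  ? 63.219.225.88  path d0:H4→d1:-→d2:-→d3:-→d4:-→d5:-→d6:-→d7:-→d8:-→d9:-→d10:-→d11:-→d12:-→d13:-→d14:-→d15:-→d16:-→d17:-→d18:-→d19:-→d20:H1  best=H1
  add 63.0.0.0/8 -> H4 at depth 8
  ? 62.94.159.201  path d0:H4→d1:-→d2:-→d3:-→d4:-→d5:-→d6:-→d7:-  best=H4
  ? 63.219.224.7  path d0:H4→d1:-→d2:-→d3:-→d4:-→d5:-→d6:-→d7:-→d8:H4→d9:-→d10:-→d11:-→d12:-→d13:-→d14:-→d15:-→d16:-→d17:-→d18:-→d19:-→d20:H1  best=H1
  ? 63.219.224.13  path d0:H4→d1:-→d2:-→d3:-→d4:-→d5:-→d6:-→d7:-→d8:H4→d9:-→d10:-→d11:-→d12:-→d13:-→d14:-→d15:-→d16:-→d17:-→d18:-→d19:-→d20:H1  best=H1
  del 63.219.234.138/31 (clear depth 31)
  ? 209.128.158.237  path d0:H4→d1:-→d2:-→d3:-→d4:-→d5:-→d6:-→d7:-→d8:-→d9:-→d10:-→d11:-→d12:-→d13:-→d14:-→d15:-→d16:-→d17:-→d18:-→d19:-→d20:-→d21:-→d22:-→d23:-→d24:H0  best=H0
  del 63.0.0.0/8 (clear depth 8)
  ? 209.128.158.20  path d0:H4→d1:-→d2:-→d3:-→d4:-→d5:-→d6:-→d7:-→d8:-→d9:-→d10:-→d11:-→d12:-→d13:-→d14:-→d15:-→d16:-→d17:-→d18:-→d19:-→d20:-→d21:-→d22:-→d23:-→d24:H0→d25:-→d26:-→d27:-→d28:-→d29:-→d30:-→d31:-→d32:H3  best=H3
  ? 209.128.158.10  path d0:H4→d1:-→d2:-→d3:-→d4:-→d5:-→d6:-→d7:-→d8:-→d9:-→d10:-→d11:-→d12:-→d13:-→d14:-→d15:-→d16:-→d17:-→d18:-→d19:-→d20:-→d21:-→d22:-→d23:-→d24:H0→d25:-→d26:-→d27:-  best=H0
  ? 209.128.158.111  path d0:H4→d1:-→d2:-→d3:-→d4:-→d5:-→d6:-→d7:-→d8:-→d9:-→d10:-→d11:-→d12:-→d13:-→d14:-→d15:-→d16:-→d17:-→d18:-→d19:-→d20:-→d21:-→d22:-→d23:-→d24:H0→d25:-  best=H0
  add 63.219.224.0/20 -> H6 at depth 20
  add 220.88.105.128/25 -> H5 at depth 25
  ? 63.219.228.97  path d0:H4→d1:-→d2:-→d3:-→d4:-→d5:-→d6:-→d7:-→d8:-→d9:-→d10:-→d11:-→d12:-→d13:-→d14:-→d15:-→d16:-→d17:-→d18:-→d19:-→d20:H6  best=H6
  ? 233.114.155.53  path d0:H4→d1:-→d2:-  best=H4
  add 220.88.105.0/24 -> H4 at depth 24
  add 62.0.0.0/7 -> H0 at depth 7
  ? 220.88.105.3  path d0:H4→d1:-→d2:-→d3:-→d4:-→d5:-→d6:-→d7:-→d8:-→d9:-→d10:-→d11:-→d12:-→d13:-→d14:-→d15:-→d16:-→d17:-→d18:-→d19:-→d20:-→d21:-→d22:-→d23:-→d24:H4  best=H4
  del 209.128.158.0/24 (clear depth 24)
  del 220.88.105.128/25 (clear depth 25)
  ? 63.219.224.126  path d0:H4→d1:-→d2:-→d3:-→d4:-→d5:-→d6:-→d7:H0→d8:-→d9:-→d10:-→d11:-→d12:-→d13:-→d14:-→d15:-→d16:-→d17:-→d18:-→d19:-→d20:H6  best=H6

== LOOKUPS ==
["H1","H1","H3","H3","H1","H4","H1","H1","H0","H3","H0","H0","H6","H4","H4","H6"]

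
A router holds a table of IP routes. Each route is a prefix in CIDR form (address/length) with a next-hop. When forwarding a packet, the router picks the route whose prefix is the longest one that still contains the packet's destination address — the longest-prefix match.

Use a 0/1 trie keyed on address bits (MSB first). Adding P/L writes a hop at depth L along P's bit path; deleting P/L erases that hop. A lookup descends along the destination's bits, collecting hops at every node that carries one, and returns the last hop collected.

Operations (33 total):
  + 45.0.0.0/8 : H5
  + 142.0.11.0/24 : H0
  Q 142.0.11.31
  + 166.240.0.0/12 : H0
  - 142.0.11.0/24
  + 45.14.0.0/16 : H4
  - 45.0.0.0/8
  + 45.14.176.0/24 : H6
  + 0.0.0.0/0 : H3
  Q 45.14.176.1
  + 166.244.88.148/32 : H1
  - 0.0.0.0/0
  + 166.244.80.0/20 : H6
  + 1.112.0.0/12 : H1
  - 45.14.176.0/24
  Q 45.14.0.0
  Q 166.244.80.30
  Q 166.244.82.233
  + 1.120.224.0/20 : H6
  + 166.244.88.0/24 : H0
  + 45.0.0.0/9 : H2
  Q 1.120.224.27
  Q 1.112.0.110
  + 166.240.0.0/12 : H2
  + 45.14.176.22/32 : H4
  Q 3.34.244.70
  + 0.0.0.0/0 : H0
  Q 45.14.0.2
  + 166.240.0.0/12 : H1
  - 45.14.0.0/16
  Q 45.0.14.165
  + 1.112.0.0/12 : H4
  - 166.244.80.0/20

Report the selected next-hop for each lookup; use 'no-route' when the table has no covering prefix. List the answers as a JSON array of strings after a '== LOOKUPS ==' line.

Trace:
  + 45.0.0.0/8 (H5) depth=8
  + 142.0.11.0/24 (H0) depth=24
  lookup 142.0.11.31: bits 100011100000000000001011 walk d0:-→d1:-→d2:-→d3:-→d4:-→d5:-→d6:-→d7:-→d8:-→d9:-→d10:-→d11:-→d12:-→d13:-→d14:-→d15:-→d16:-→d17:-→d18:-→d19:-→d20:-→d21:-→d22:-→d23:-→d24:H0 -> H0
  + 166.240.0.0/12 (H0) depth=12
  del 142.0.11.0/24 (clear depth 24)
  + 45.14.0.0/16 (H4) depth=16
  del 45.0.0.0/8 (clear depth 8)
  + 45.14.176.0/24 (H6) depth=24
  + 0.0.0.0/0 (H3) depth=0
  lookup 45.14.176.1: bits 001011010000111010110000 walk d0:H3→d1:-→d2:-→d3:-→d4:-→d5:-→d6:-→d7:-→d8:-→d9:-→d10:-→d11:-→d12:-→d13:-→d14:-→d15:-→d16:H4→d17:-→d18:-→d19:-→d20:-→d21:-→d22:-→d23:-→d24:H6 -> H6
  + 166.244.88.148/32 (H1) depth=32
  del 0.0.0.0/0 (clear depth 0)
  + 166.244.80.0/20 (H6) depth=20
  + 1.112.0.0/12 (H1) depth=12
  del 45.14.176.0/24 (clear depth 24)
  lookup 45.14.0.0: bits 0010110100001110 walk d0:-→d1:-→d2:-→d3:-→d4:-→d5:-→d6:-→d7:-→d8:-→d9:-→d10:-→d11:-→d12:-→d13:-→d14:-→d15:-→d16:H4 -> H4
  lookup 166.244.80.30: bits 10100110111101000101 walk d0:-→d1:-→d2:-→d3:-→d4:-→d5:-→d6:-→d7:-→d8:-→d9:-→d10:-→d11:-→d12:H0→d13:-→d14:-→d15:-→d16:-→d17:-→d18:-→d19:-→d20:H6 -> H6
  lookup 166.244.82.233: bits 10100110111101000101 walk d0:-→d1:-→d2:-→d3:-→d4:-→d5:-→d6:-→d7:-→d8:-→d9:-→d10:-→d11:-→d12:H0→d13:-→d14:-→d15:-→d16:-→d17:-→d18:-→d19:-→d20:H6 -> H6
  + 1.120.224.0/20 (H6) depth=20
  + 166.244.88.0/24 (H0) depth=24
  + 45.0.0.0/9 (H2) depth=9
  lookup 1.120.224.27: bits 00000001011110001110 walk d0:-→d1:-→d2:-→d3:-→d4:-→d5:-→d6:-→d7:-→d8:-→d9:-→d10:-→d11:-→d12:H1→d13:-→d14:-→d15:-→d16:-→d17:-→d18:-→d19:-→d20:H6 -> H6
  lookup 1.112.0.110: bits 000000010111 walk d0:-→d1:-→d2:-→d3:-→d4:-→d5:-→d6:-→d7:-→d8:-→d9:-→d10:-→d11:-→d12:H1 -> H1
  + 166.240.0.0/12 (H2) depth=12
  + 45.14.176.22/32 (H4) depth=32
  lookup 3.34.244.70: bits 000000 walk d0:-→d1:-→d2:-→d3:-→d4:-→d5:-→d6:- -> no-route
  + 0.0.0.0/0 (H0) depth=0
  lookup 45.14.0.2: bits 0010110100001110 walk d0:H0→d1:-→d2:-→d3:-→d4:-→d5:-→d6:-→d7:-→d8:-→d9:H2→d10:-→d11:-→d12:-→d13:-→d14:-→d15:-→d16:H4 -> H4
  + 166.240.0.0/12 (H1) depth=12
  del 45.14.0.0/16 (clear depth 16)
  lookup 45.0.14.165: bits 001011010000 walk d0:H0→d1:-→d2:-→d3:-→d4:-→d5:-→d6:-→d7:-→d8:-→d9:H2→d10:-→d11:-→d12:- -> H2
  + 1.112.0.0/12 (H4) depth=12
  del 166.244.80.0/20 (clear depth 20)

== LOOKUPS ==
["H0","H6","H4","H6","H6","H6","H1","no-route","H4","H2"]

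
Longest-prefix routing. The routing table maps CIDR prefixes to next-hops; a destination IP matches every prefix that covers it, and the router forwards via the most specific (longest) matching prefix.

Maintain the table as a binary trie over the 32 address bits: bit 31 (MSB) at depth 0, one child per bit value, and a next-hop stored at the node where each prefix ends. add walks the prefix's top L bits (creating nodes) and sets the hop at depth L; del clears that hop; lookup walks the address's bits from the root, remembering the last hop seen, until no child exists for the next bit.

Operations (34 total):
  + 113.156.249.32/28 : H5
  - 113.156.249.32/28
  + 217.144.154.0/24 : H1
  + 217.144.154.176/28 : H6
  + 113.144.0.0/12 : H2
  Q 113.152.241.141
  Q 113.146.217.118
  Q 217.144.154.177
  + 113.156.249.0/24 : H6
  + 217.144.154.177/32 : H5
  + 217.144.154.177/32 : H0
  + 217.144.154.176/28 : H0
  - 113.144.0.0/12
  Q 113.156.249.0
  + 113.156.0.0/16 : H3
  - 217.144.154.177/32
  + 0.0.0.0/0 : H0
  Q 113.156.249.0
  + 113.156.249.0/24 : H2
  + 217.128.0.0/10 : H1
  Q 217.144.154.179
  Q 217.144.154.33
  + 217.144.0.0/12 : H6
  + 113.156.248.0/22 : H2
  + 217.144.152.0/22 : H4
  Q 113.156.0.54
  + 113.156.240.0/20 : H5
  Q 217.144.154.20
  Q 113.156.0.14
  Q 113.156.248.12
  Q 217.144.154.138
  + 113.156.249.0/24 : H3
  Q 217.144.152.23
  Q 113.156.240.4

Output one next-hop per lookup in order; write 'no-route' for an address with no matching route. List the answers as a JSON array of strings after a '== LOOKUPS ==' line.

Trace:
  add 113.156.249.32/28 -> H5 at depth 28
  del 113.156.249.32/28 (clear depth 28)
  add 217.144.154.0/24 -> H1 at depth 24
  add 217.144.154.176/28 -> H6 at depth 28
  add 113.144.0.0/12 -> H2 at depth 12
  ? 113.152.241.141  path d0:-→d1:-→d2:-→d3:-→d4:-→d5:-→d6:-→d7:-→d8:-→d9:-→d10:-→d11:-→d12:H2→d13:-  best=H2
  ? 113.146.217.118  path d0:-→d1:-→d2:-→d3:-→d4:-→d5:-→d6:-→d7:-→d8:-→d9:-→d10:-→d11:-→d12:H2  best=H2
  ? 217.144.154.177  path d0:-→d1:-→d2:-→d3:-→d4:-→d5:-→d6:-→d7:-→d8:-→d9:-→d10:-→d11:-→d12:-→d13:-→d14:-→d15:-→d16:-→d17:-→d18:-→d19:-→d20:-→d21:-→d22:-→d23:-→d24:H1→d25:-→d26:-→d27:-→d28:H6  best=H6
  add 113.156.249.0/24 -> H6 at depth 24
  add 217.144.154.177/32 -> H5 at depth 32
  add 217.144.154.177/32 -> H0 at depth 32
  add 217.144.154.176/28 -> H0 at depth 28
  del 113.144.0.0/12 (clear depth 12)
  ? 113.156.249.0  path d0:-→d1:-→d2:-→d3:-→d4:-→d5:-→d6:-→d7:-→d8:-→d9:-→d10:-→d11:-→d12:-→d13:-→d14:-→d15:-→d16:-→d17:-→d18:-→d19:-→d20:-→d21:-→d22:-→d23:-→d24:H6→d25:-→d26:-  best=H6
  add 113.156.0.0/16 -> H3 at depth 16
  del 217.144.154.177/32 (clear depth 32)
  add 0.0.0.0/0 -> H0 at depth 0
  ? 113.156.249.0  path d0:H0→d1:-→d2:-→d3:-→d4:-→d5:-→d6:-→d7:-→d8:-→d9:-→d10:-→d11:-→d12:-→d13:-→d14:-→d15:-→d16:H3→d17:-→d18:-→d19:-→d20:-→d21:-→d22:-→d23:-→d24:H6→d25:-→d26:-  best=H6
  add 113.156.249.0/24 -> H2 at depth 24
  add 217.128.0.0/10 -> H1 at depth 10
  ? 217.144.154.179  path d0:H0→d1:-→d2:-→d3:-→d4:-→d5:-→d6:-→d7:-→d8:-→d9:-→d10:H1→d11:-→d12:-→d13:-→d14:-→d15:-→d16:-→d17:-→d18:-→d19:-→d20:-→d21:-→d22:-→d23:-→d24:H1→d25:-→d26:-→d27:-→d28:H0→d29:-→d30:-  best=H0
  ? 217.144.154.33  path d0:H0→d1:-→d2:-→d3:-→d4:-→d5:-→d6:-→d7:-→d8:-→d9:-→d10:H1→d11:-→d12:-→d13:-→d14:-→d15:-→d16:-→d17:-→d18:-→d19:-→d20:-→d21:-→d22:-→d23:-→d24:H1  best=H1
  add 217.144.0.0/12 -> H6 at depth 12
  add 113.156.248.0/22 -> H2 at depth 22
  add 217.144.152.0/22 -> H4 at depth 22
  ? 113.156.0.54  path d0:H0→d1:-→d2:-→d3:-→d4:-→d5:-→d6:-→d7:-→d8:-→d9:-→d10:-→d11:-→d12:-→d13:-→d14:-→d15:-→d16:H3  best=H3
  add 113.156.240.0/20 -> H5 at depth 20
  ? 217.144.154.20  path d0:H0→d1:-→d2:-→d3:-→d4:-→d5:-→d6:-→d7:-→d8:-→d9:-→d10:H1→d11:-→d12:H6→d13:-→d14:-→d15:-→d16:-→d17:-→d18:-→d19:-→d20:-→d21:-→d22:H4→d23:-→d24:H1  best=H1
  ? 113.156.0.14  path d0:H0→d1:-→d2:-→d3:-→d4:-→d5:-→d6:-→d7:-→d8:-→d9:-→d10:-→d11:-→d12:-→d13:-→d14:-→d15:-→d16:H3  best=H3
  ? 113.156.248.12  path d0:H0→d1:-→d2:-→d3:-→d4:-→d5:-→d6:-→d7:-→d8:-→d9:-→d10:-→d11:-→d12:-→d13:-→d14:-→d15:-→d16:H3→d17:-→d18:-→d19:-→d20:H5→d21:-→d22:H2→d23:-  best=H2
  ? 217.144.154.138  path d0:H0→d1:-→d2:-→d3:-→d4:-→d5:-→d6:-→d7:-→d8:-→d9:-→d10:H1→d11:-→d12:H6→d13:-→d14:-→d15:-→d16:-→d17:-→d18:-→d19:-→d20:-→d21:-→d22:H4→d23:-→d24:H1→d25:-→d26:-  best=H1
  add 113.156.249.0/24 -> H3 at depth 24
  ? 217.144.152.23  path d0:H0→d1:-→d2:-→d3:-→d4:-→d5:-→d6:-→d7:-→d8:-→d9:-→d10:H1→d11:-→d12:H6→d13:-→d14:-→d15:-→d16:-→d17:-→d18:-→d19:-→d20:-→d21:-→d22:H4  best=H4
  ? 113.156.240.4  path d0:H0→d1:-→d2:-→d3:-→d4:-→d5:-→d6:-→d7:-→d8:-→d9:-→d10:-→d11:-→d12:-→d13:-→d14:-→d15:-→d16:H3→d17:-→d18:-→d19:-→d20:H5  best=H5

== LOOKUPS ==
["H2","H2","H6","H6","H6","H0","H1","H3","H1","H3","H2","H1","H4","H5"]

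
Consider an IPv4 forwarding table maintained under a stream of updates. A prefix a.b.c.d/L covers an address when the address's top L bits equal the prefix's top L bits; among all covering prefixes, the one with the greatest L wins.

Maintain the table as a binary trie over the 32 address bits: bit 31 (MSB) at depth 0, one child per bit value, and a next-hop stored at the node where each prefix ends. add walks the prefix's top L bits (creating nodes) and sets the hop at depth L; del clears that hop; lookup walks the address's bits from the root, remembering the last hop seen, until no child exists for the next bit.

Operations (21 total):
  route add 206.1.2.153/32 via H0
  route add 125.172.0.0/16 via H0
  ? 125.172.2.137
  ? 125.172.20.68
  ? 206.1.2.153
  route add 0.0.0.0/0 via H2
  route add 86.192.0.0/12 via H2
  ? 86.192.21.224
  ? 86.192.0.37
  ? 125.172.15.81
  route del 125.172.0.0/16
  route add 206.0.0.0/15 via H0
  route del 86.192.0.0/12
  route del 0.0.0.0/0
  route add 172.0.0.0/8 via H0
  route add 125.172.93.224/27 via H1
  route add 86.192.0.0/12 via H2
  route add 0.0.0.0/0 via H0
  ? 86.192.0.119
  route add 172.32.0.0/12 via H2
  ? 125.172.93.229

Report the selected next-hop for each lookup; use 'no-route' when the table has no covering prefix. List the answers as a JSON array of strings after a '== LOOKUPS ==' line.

Trace:
  add 206.1.2.153/32 -> H0 at depth 32
  add 125.172.0.0/16 -> H0 at depth 16
  Q 125.172.2.137: descend 0111110110101100 ; hops seen [H0] ; pick H0
  Q 125.172.20.68: descend 0111110110101100 ; hops seen [H0] ; pick H0
  Q 206.1.2.153: descend 11001110000000010000001010011001 ; hops seen [H0] ; pick H0
  add 0.0.0.0/0 -> H2 at depth 0
  add 86.192.0.0/12 -> H2 at depth 12
  Q 86.192.21.224: descend 010101101100 ; hops seen [H2,H2] ; pick H2
  Q 86.192.0.37: descend 010101101100 ; hops seen [H2,H2] ; pick H2
  Q 125.172.15.81: descend 0111110110101100 ; hops seen [H2,H0] ; pick H0
  del 125.172.0.0/16 (clear depth 16)
  add 206.0.0.0/15 -> H0 at depth 15
  del 86.192.0.0/12 (clear depth 12)
  del 0.0.0.0/0 (clear depth 0)
  add 172.0.0.0/8 -> H0 at depth 8
  add 125.172.93.224/27 -> H1 at depth 27
  add 86.192.0.0/12 -> H2 at depth 12
  add 0.0.0.0/0 -> H0 at depth 0
  Q 86.192.0.119: descend 010101101100 ; hops seen [H0,H2] ; pick H2
  add 172.32.0.0/12 -> H2 at depth 12
  Q 125.172.93.229: descend 011111011010110001011101111 ; hops seen [H0,H1] ; pick H1

== LOOKUPS ==
["H0","H0","H0","H2","H2","H0","H2","H1"]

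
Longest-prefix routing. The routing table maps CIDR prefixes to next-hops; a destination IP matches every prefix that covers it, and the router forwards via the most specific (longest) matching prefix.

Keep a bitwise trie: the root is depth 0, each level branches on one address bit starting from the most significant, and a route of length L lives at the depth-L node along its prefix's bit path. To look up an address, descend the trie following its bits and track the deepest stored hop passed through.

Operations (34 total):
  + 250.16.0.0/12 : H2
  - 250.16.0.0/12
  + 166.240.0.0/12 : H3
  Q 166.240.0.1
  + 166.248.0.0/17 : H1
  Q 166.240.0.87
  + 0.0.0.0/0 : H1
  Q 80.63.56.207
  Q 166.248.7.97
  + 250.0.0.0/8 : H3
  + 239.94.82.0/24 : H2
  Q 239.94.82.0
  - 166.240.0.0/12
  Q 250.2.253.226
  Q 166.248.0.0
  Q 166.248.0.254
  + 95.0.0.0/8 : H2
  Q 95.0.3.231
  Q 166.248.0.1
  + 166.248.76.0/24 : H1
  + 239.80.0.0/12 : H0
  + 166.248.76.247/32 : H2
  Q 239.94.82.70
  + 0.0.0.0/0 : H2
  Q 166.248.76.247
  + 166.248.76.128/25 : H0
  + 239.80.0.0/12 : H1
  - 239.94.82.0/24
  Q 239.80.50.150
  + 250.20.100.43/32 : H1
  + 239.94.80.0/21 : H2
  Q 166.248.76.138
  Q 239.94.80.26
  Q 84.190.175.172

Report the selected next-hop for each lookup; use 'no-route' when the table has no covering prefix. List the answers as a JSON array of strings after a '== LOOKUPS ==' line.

Process each operation:
  + 250.16.0.0/12 (H2) depth=12
  del 250.16.0.0/12 (clear depth 12)
  + 166.240.0.0/12 (H3) depth=12
  lookup 166.240.0.1: bits 101001101111 walk d0:-→d1:-→d2:-→d3:-→d4:-→d5:-→d6:-→d7:-→d8:-→d9:-→d10:-→d11:-→d12:H3 -> H3
  + 166.248.0.0/17 (H1) depth=17
  lookup 166.240.0.87: bits 101001101111 walk d0:-→d1:-→d2:-→d3:-→d4:-→d5:-→d6:-→d7:-→d8:-→d9:-→d10:-→d11:-→d12:H3 -> H3
  + 0.0.0.0/0 (H1) depth=0
  lookup 80.63.56.207: bits ε walk d0:H1 -> H1
  lookup 166.248.7.97: bits 10100110111110000 walk d0:H1→d1:-→d2:-→d3:-→d4:-→d5:-→d6:-→d7:-→d8:-→d9:-→d10:-→d11:-→d12:H3→d13:-→d14:-→d15:-→d16:-→d17:H1 -> H1
  + 250.0.0.0/8 (H3) depth=8
  + 239.94.82.0/24 (H2) depth=24
  lookup 239.94.82.0: bits 111011110101111001010010 walk d0:H1→d1:-→d2:-→d3:-→d4:-→d5:-→d6:-→d7:-→d8:-→d9:-→d10:-→d11:-→d12:-→d13:-→d14:-→d15:-→d16:-→d17:-→d18:-→d19:-→d20:-→d21:-→d22:-→d23:-→d24:H2 -> H2
  del 166.240.0.0/12 (clear depth 12)
  lookup 250.2.253.226: bits 11111010000 walk d0:H1→d1:-→d2:-→d3:-→d4:-→d5:-→d6:-→d7:-→d8:H3→d9:-→d10:-→d11:- -> H3
  lookup 166.248.0.0: bits 10100110111110000 walk d0:H1→d1:-→d2:-→d3:-→d4:-→d5:-→d6:-→d7:-→d8:-→d9:-→d10:-→d11:-→d12:-→d13:-→d14:-→d15:-→d16:-→d17:H1 -> H1
  lookup 166.248.0.254: bits 10100110111110000 walk d0:H1→d1:-→d2:-→d3:-→d4:-→d5:-→d6:-→d7:-→d8:-→d9:-→d10:-→d11:-→d12:-→d13:-→d14:-→d15:-→d16:-→d17:H1 -> H1
  + 95.0.0.0/8 (H2) depth=8
  lookup 95.0.3.231: bits 01011111 walk d0:H1→d1:-→d2:-→d3:-→d4:-→d5:-→d6:-→d7:-→d8:H2 -> H2
  lookup 166.248.0.1: bits 10100110111110000 walk d0:H1→d1:-→d2:-→d3:-→d4:-→d5:-→d6:-→d7:-→d8:-→d9:-→d10:-→d11:-→d12:-→d13:-→d14:-→d15:-→d16:-→d17:H1 -> H1
  + 166.248.76.0/24 (H1) depth=24
  + 239.80.0.0/12 (H0) depth=12
  + 166.248.76.247/32 (H2) depth=32
  lookup 239.94.82.70: bits 111011110101111001010010 walk d0:H1→d1:-→d2:-→d3:-→d4:-→d5:-→d6:-→d7:-→d8:-→d9:-→d10:-→d11:-→d12:H0→d13:-→d14:-→d15:-→d16:-→d17:-→d18:-→d19:-→d20:-→d21:-→d22:-→d23:-→d24:H2 -> H2
  + 0.0.0.0/0 (H2) depth=0
  lookup 166.248.76.247: bits 10100110111110000100110011110111 walk d0:H2→d1:-→d2:-→d3:-→d4:-→d5:-→d6:-→d7:-→d8:-→d9:-→d10:-→d11:-→d12:-→d13:-→d14:-→d15:-→d16:-→d17:H1→d18:-→d19:-→d20:-→d21:-→d22:-→d23:-→d24:H1→d25:-→d26:-→d27:-→d28:-→d29:-→d30:-→d31:-→d32:H2 -> H2
  + 166.248.76.128/25 (H0) depth=25
  + 239.80.0.0/12 (H1) depth=12
  del 239.94.82.0/24 (clear depth 24)
  lookup 239.80.50.150: bits 111011110101 walk d0:H2→d1:-→d2:-→d3:-→d4:-→d5:-→d6:-→d7:-→d8:-→d9:-→d10:-→d11:-→d12:H1 -> H1
  + 250.20.100.43/32 (H1) depth=32
  + 239.94.80.0/21 (H2) depth=21
  lookup 166.248.76.138: bits 1010011011111000010011001 walk d0:H2→d1:-→d2:-→d3:-→d4:-→d5:-→d6:-→d7:-→d8:-→d9:-→d10:-→d11:-→d12:-→d13:-→d14:-→d15:-→d16:-→d17:H1→d18:-→d19:-→d20:-→d21:-→d22:-→d23:-→d24:H1→d25:H0 -> H0
  lookup 239.94.80.26: bits 1110111101011110010100 walk d0:H2→d1:-→d2:-→d3:-→d4:-→d5:-→d6:-→d7:-→d8:-→d9:-→d10:-→d11:-→d12:H1→d13:-→d14:-→d15:-→d16:-→d17:-→d18:-→d19:-→d20:-→d21:H2→d22:- -> H2
  lookup 84.190.175.172: bits 0101 walk d0:H2→d1:-→d2:-→d3:-→d4:- -> H2

== LOOKUPS ==
["H3","H3","H1","H1","H2","H3","H1","H1","H2","H1","H2","H2","H1","H0","H2","H2"]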